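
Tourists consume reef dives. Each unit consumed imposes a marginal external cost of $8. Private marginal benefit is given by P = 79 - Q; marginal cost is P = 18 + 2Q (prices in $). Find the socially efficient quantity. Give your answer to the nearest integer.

Q* = 18

Social marginal benefit = demand − MEC = 71 - Q.
Set SMB = MC: 71 - Q = 18 + 2Q → Q* = 17.6667.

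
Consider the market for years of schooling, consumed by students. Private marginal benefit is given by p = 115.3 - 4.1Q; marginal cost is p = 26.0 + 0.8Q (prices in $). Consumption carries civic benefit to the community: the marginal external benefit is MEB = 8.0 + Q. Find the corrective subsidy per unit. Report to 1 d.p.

Social marginal benefit = demand + MEB = 123.3 - 3.1Q.
Set SMB = MC: 123.3 - 3.1Q = 26.0 + 0.8Q → Q* = 24.9487.
The Pigouvian subsidy equals MEB at Q*: 8.0 + 1.0×24.9487 = 32.9487.

subsidy = $32.9 per unit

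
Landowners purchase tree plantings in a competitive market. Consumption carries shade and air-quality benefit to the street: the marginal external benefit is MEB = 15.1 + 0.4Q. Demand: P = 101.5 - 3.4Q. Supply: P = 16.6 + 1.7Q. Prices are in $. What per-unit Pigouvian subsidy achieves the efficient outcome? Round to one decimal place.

Social marginal benefit = demand + MEB = 116.6 - 3.0Q.
Set SMB = MC: 116.6 - 3.0Q = 16.6 + 1.7Q → Q* = 21.2766.
The Pigouvian subsidy equals MEB at Q*: 15.1 + 0.4×21.2766 = 23.6106.

subsidy = $23.6 per unit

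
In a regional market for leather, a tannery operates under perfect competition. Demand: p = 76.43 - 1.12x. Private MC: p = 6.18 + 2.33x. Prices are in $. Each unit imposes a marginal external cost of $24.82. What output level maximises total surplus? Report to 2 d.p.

x* = 13.17

Social marginal cost = private MC + MEC = 31.00 + 2.33x.
Set SMC = demand: 31.00 + 2.33x = 76.43 - 1.12x → x* = 13.1681.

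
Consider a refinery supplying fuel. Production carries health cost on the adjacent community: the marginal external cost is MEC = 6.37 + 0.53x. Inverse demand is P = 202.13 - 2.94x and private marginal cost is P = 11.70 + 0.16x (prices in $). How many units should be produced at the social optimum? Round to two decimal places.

x* = 50.71

Social marginal cost = private MC + MEC = 18.07 + 0.69x.
Set SMC = demand: 18.07 + 0.69x = 202.13 - 2.94x → x* = 50.7052.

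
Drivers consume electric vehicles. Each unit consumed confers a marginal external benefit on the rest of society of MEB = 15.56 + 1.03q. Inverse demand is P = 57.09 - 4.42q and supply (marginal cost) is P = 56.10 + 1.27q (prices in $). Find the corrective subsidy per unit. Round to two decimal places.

subsidy = $19.22 per unit

Social marginal benefit = demand + MEB = 72.65 - 3.39q.
Set SMB = MC: 72.65 - 3.39q = 56.10 + 1.27q → q* = 3.5515.
The Pigouvian subsidy equals MEB at q*: 15.56 + 1.03×3.5515 = 19.2180.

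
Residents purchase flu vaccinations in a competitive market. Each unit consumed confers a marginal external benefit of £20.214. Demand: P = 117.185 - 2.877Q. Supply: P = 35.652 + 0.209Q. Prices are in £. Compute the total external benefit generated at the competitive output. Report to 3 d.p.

£534.060

Market equilibrium (private): 35.652 + 0.209Q = 117.185 - 2.877Q → Q_m = 26.4203.
Total external benefit = MEB × Q_m = 20.214 × 26.4203 = 534.0599.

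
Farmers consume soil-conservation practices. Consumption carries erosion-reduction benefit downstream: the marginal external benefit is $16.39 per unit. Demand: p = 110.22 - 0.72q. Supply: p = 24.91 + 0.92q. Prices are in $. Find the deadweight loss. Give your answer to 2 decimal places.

DWL = $81.90

Market equilibrium (private): 24.91 + 0.92q = 110.22 - 0.72q → q_m = 52.0183.
Social marginal benefit = demand + MEB = 126.61 - 0.72q.
Set SMB = MC: 126.61 - 0.72q = 24.91 + 0.92q → q* = 62.0122.
Height of the DWL triangle at q_m is SMB(q_m) − MC(q_m) = MEB(q_m) = 16.3900.
DWL = ½ × 9.9939 × 16.3900 = 81.9000.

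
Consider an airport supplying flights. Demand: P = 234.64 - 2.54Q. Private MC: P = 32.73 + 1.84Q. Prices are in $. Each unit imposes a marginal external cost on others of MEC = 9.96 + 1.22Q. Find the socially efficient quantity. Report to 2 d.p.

Q* = 34.28

Social marginal cost = private MC + MEC = 42.69 + 3.06Q.
Set SMC = demand: 42.69 + 3.06Q = 234.64 - 2.54Q → Q* = 34.2768.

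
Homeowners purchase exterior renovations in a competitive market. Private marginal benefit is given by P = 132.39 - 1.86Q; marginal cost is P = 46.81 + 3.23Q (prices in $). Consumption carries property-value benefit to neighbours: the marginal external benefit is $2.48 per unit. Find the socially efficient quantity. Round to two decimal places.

Q* = 17.30

Social marginal benefit = demand + MEB = 134.87 - 1.86Q.
Set SMB = MC: 134.87 - 1.86Q = 46.81 + 3.23Q → Q* = 17.3006.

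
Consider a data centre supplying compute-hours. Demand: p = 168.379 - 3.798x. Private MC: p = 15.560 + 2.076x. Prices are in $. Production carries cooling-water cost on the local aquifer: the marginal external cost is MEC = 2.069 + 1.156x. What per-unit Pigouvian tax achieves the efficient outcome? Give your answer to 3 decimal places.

tax = $26.858 per unit

Social marginal cost = private MC + MEC = 17.629 + 3.232x.
Set SMC = demand: 17.629 + 3.232x = 168.379 - 3.798x → x* = 21.4438.
The Pigouvian tax equals MEC at x*: 2.069 + 1.156×21.4438 = 26.8580.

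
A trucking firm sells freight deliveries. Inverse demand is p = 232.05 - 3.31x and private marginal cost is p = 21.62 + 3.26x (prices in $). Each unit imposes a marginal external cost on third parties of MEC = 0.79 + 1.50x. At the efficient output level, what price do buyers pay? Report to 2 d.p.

Social marginal cost = private MC + MEC = 22.41 + 4.76x.
Set SMC = demand: 22.41 + 4.76x = 232.05 - 3.31x → x* = 25.9777.
Consumer price on the demand curve at x*: 232.05 − 3.31×25.9777 = 146.0638.

P = $146.06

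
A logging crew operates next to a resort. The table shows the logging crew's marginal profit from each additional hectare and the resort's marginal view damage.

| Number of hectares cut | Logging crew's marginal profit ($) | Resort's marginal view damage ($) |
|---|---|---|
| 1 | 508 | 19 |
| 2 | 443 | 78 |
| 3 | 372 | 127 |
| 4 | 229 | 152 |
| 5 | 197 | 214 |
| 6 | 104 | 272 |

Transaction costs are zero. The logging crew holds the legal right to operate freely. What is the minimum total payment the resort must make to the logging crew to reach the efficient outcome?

$301

Left alone the logging crew would choose level 6 (marginal profit stays positive).
Efficient level: k* = 4 (marginal profit ≥ marginal view damage through 4).
The resort must at least cover the logging crew's forgone profit from cutting 6→4: 197 + 104 = 301.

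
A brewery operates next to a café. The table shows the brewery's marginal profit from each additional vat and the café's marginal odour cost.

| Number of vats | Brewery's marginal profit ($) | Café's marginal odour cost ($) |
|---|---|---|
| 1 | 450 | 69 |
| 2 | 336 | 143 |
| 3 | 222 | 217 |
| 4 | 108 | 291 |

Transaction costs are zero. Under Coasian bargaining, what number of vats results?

3

Bargaining reaches the level where marginal profit last exceeds marginal odour cost.
That holds through level 3 (222 ≥ 217) but not at 4 (108 < 291).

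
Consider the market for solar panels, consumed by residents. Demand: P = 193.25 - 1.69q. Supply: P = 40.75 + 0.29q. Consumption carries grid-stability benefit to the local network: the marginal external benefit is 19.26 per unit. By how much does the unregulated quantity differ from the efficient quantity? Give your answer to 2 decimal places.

9.73 units

Market equilibrium (private): 40.75 + 0.29q = 193.25 - 1.69q → q_m = 77.0202.
Social marginal benefit = demand + MEB = 212.51 - 1.69q.
Set SMB = MC: 212.51 - 1.69q = 40.75 + 0.29q → q* = 86.7475.
Gap = |77.0202 − 86.7475| = 9.7273.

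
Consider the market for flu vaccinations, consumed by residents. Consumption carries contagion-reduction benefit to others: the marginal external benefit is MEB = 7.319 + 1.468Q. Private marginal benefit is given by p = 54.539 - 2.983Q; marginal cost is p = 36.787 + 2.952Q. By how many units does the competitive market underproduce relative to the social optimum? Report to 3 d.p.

Market equilibrium (private): 36.787 + 2.952Q = 54.539 - 2.983Q → Q_m = 2.9911.
Social marginal benefit = demand + MEB = 61.858 - 1.515Q.
Set SMB = MC: 61.858 - 1.515Q = 36.787 + 2.952Q → Q* = 5.6125.
Gap = |2.9911 − 5.6125| = 2.6214.

2.621 units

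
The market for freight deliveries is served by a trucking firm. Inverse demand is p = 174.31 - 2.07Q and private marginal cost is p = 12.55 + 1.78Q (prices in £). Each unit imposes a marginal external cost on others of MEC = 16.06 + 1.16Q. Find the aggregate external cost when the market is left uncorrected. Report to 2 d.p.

£1698.65

Market equilibrium (private): 12.55 + 1.78Q = 174.31 - 2.07Q → Q_m = 42.0156.
Total external cost = ∫₀^{Q_m} (16.06 + 1.16Q) dQ = 16.06×42.0156 + ½×1.16×42.0156² = 1698.6507.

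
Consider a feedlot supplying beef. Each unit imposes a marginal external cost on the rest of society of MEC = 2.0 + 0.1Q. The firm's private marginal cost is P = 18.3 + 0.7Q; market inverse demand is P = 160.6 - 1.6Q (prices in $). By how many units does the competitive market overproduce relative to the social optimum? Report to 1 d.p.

3.4 units

Market equilibrium (private): 18.3 + 0.7Q = 160.6 - 1.6Q → Q_m = 61.8696.
Social marginal cost = private MC + MEC = 20.3 + 0.8Q.
Set SMC = demand: 20.3 + 0.8Q = 160.6 - 1.6Q → Q* = 58.4583.
Gap = |61.8696 − 58.4583| = 3.4113.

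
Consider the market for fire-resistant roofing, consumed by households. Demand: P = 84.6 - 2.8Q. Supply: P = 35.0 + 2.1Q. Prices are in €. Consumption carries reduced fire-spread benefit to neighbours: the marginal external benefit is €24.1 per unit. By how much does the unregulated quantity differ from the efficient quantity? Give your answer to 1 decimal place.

4.9 units

Market equilibrium (private): 35.0 + 2.1Q = 84.6 - 2.8Q → Q_m = 10.1224.
Social marginal benefit = demand + MEB = 108.7 - 2.8Q.
Set SMB = MC: 108.7 - 2.8Q = 35.0 + 2.1Q → Q* = 15.0408.
Gap = |10.1224 − 15.0408| = 4.9184.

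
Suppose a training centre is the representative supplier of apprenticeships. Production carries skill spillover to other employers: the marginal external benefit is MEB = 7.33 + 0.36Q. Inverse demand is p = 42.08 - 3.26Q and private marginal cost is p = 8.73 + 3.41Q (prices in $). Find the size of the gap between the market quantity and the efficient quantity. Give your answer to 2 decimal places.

1.45 units

Market equilibrium (private): 8.73 + 3.41Q = 42.08 - 3.26Q → Q_m = 5.0000.
Social marginal cost = private MC − MEB = 1.40 + 3.05Q.
Set SMC = demand: 1.40 + 3.05Q = 42.08 - 3.26Q → Q* = 6.4469.
Gap = |5.0000 − 6.4469| = 1.4469.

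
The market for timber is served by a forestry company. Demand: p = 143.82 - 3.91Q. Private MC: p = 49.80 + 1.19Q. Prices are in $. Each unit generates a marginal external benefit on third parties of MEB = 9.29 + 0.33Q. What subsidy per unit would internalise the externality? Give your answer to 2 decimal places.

Social marginal cost = private MC − MEB = 40.51 + 0.86Q.
Set SMC = demand: 40.51 + 0.86Q = 143.82 - 3.91Q → Q* = 21.6583.
The Pigouvian subsidy equals MEB at Q*: 9.29 + 0.33×21.6583 = 16.4372.

subsidy = $16.44 per unit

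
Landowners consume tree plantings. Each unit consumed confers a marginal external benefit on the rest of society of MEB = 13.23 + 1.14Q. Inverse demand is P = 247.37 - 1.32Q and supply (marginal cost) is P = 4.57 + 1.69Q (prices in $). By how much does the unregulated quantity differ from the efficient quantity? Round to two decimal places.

Market equilibrium (private): 4.57 + 1.69Q = 247.37 - 1.32Q → Q_m = 80.6645.
Social marginal benefit = demand + MEB = 260.60 - 0.18Q.
Set SMB = MC: 260.60 - 0.18Q = 4.57 + 1.69Q → Q* = 136.9144.
Gap = |80.6645 − 136.9144| = 56.2499.

56.25 units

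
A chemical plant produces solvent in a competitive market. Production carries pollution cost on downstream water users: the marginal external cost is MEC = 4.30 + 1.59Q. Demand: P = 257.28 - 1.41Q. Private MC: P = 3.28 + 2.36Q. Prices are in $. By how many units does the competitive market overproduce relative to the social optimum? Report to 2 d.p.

20.79 units

Market equilibrium (private): 3.28 + 2.36Q = 257.28 - 1.41Q → Q_m = 67.3740.
Social marginal cost = private MC + MEC = 7.58 + 3.95Q.
Set SMC = demand: 7.58 + 3.95Q = 257.28 - 1.41Q → Q* = 46.5858.
Gap = |67.3740 − 46.5858| = 20.7882.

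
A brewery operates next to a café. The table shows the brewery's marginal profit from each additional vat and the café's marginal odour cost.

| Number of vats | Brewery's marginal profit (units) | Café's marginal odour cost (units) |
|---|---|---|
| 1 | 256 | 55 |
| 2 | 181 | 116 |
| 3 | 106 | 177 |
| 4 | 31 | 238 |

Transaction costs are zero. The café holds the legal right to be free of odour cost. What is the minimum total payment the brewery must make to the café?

Efficient level: marginal profit ≥ marginal odour cost through level 2, so k* = 2.
With the café holding the right, the brewery must at least compensate total damage at k*: 55 + 116 = 171.

171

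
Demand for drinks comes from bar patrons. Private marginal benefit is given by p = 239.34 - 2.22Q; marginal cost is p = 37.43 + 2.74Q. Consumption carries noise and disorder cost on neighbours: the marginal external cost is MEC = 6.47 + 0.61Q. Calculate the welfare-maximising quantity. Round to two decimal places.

Q* = 35.09

Social marginal benefit = demand − MEC = 232.87 - 2.83Q.
Set SMB = MC: 232.87 - 2.83Q = 37.43 + 2.74Q → Q* = 35.0880.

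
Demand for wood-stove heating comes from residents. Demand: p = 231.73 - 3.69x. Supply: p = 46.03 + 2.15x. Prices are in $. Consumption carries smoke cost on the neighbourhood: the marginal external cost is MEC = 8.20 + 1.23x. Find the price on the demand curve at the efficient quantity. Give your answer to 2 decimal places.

P = $139.09

Social marginal benefit = demand − MEC = 223.53 - 4.92x.
Set SMB = MC: 223.53 - 4.92x = 46.03 + 2.15x → x* = 25.1061.
Consumer price on the demand curve at x*: 231.73 − 3.69×25.1061 = 139.0885.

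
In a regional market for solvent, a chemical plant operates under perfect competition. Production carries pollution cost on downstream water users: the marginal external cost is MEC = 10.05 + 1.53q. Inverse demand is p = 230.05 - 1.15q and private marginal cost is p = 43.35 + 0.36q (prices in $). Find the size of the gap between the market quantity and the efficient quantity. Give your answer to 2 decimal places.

65.53 units

Market equilibrium (private): 43.35 + 0.36q = 230.05 - 1.15q → q_m = 123.6424.
Social marginal cost = private MC + MEC = 53.40 + 1.89q.
Set SMC = demand: 53.40 + 1.89q = 230.05 - 1.15q → q* = 58.1086.
Gap = |123.6424 − 58.1086| = 65.5338.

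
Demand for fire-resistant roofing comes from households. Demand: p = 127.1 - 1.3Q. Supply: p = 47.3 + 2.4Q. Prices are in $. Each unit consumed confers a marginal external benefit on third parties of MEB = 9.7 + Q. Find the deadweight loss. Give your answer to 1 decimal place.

DWL = $181.0

Market equilibrium (private): 47.3 + 2.4Q = 127.1 - 1.3Q → Q_m = 21.5676.
Social marginal benefit = demand + MEB = 136.8 - 0.3Q.
Set SMB = MC: 136.8 - 0.3Q = 47.3 + 2.4Q → Q* = 33.1481.
The loss is the area between SMB and MC from Q* to Q_m; with linear curves that's a triangle of height MEB(Q_m).
DWL = ½ × 11.5805 × 31.2676 = 181.0472.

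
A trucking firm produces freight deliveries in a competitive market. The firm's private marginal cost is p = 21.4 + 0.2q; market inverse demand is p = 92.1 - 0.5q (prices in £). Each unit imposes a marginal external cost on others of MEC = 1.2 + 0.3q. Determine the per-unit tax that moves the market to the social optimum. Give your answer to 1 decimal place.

tax = £22.1 per unit

Social marginal cost = private MC + MEC = 22.6 + 0.5q.
Set SMC = demand: 22.6 + 0.5q = 92.1 - 0.5q → q* = 69.5000.
The Pigouvian tax equals MEC at q*: 1.2 + 0.3×69.5000 = 22.0500.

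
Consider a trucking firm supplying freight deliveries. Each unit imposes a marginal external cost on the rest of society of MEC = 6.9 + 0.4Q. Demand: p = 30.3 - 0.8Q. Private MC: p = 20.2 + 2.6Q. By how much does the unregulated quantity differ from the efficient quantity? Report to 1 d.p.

2.1 units

Market equilibrium (private): 20.2 + 2.6Q = 30.3 - 0.8Q → Q_m = 2.9706.
Social marginal cost = private MC + MEC = 27.1 + 3.0Q.
Set SMC = demand: 27.1 + 3.0Q = 30.3 - 0.8Q → Q* = 0.8421.
Gap = |2.9706 − 0.8421| = 2.1285.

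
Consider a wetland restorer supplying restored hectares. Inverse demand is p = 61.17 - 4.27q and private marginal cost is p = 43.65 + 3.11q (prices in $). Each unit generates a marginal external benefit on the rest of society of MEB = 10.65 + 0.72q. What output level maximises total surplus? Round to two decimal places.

Social marginal cost = private MC − MEB = 33.00 + 2.39q.
Set SMC = demand: 33.00 + 2.39q = 61.17 - 4.27q → q* = 4.2297.

q* = 4.23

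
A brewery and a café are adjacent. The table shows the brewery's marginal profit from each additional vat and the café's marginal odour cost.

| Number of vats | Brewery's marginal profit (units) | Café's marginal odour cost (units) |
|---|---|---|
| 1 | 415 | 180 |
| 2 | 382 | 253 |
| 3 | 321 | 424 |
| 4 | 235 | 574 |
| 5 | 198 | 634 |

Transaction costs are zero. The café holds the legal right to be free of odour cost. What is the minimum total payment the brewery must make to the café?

Efficient level: marginal profit ≥ marginal odour cost through level 2, so k* = 2.
With the café holding the right, the brewery must at least compensate total damage at k*: 180 + 253 = 433.

433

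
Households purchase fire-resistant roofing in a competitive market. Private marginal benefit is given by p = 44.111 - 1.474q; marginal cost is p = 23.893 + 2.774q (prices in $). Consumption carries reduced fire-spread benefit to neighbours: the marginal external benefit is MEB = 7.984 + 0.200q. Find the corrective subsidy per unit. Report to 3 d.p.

Social marginal benefit = demand + MEB = 52.095 - 1.274q.
Set SMB = MC: 52.095 - 1.274q = 23.893 + 2.774q → q* = 6.9669.
The Pigouvian subsidy equals MEB at q*: 7.984 + 0.200×6.9669 = 9.3774.

subsidy = $9.377 per unit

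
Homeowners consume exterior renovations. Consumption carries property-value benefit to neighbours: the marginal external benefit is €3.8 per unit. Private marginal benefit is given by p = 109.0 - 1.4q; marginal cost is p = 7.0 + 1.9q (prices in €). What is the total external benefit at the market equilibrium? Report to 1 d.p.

€117.5

Market equilibrium (private): 7.0 + 1.9q = 109.0 - 1.4q → q_m = 30.9091.
Total external benefit = MEB × q_m = 3.8 × 30.9091 = 117.4546.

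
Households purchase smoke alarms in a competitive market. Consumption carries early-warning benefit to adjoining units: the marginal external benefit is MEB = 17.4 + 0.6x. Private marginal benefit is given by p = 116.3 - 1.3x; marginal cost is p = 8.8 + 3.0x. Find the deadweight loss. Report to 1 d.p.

Market equilibrium (private): 8.8 + 3.0x = 116.3 - 1.3x → x_m = 25.0000.
Social marginal benefit = demand + MEB = 133.7 - 0.7x.
Set SMB = MC: 133.7 - 0.7x = 8.8 + 3.0x → x* = 33.7568.
Height of the DWL triangle at x_m is SMB(x_m) − MC(x_m) = MEB(x_m) = 32.4000.
DWL = ½ × 8.7568 × 32.4000 = 141.8602.

DWL = 141.9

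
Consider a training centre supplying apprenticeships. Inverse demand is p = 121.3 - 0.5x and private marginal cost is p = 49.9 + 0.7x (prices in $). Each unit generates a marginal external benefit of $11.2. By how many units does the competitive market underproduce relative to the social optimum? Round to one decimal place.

9.3 units

Market equilibrium (private): 49.9 + 0.7x = 121.3 - 0.5x → x_m = 59.5000.
Social marginal cost = private MC − MEB = 38.7 + 0.7x.
Set SMC = demand: 38.7 + 0.7x = 121.3 - 0.5x → x* = 68.8333.
Gap = |59.5000 − 68.8333| = 9.3333.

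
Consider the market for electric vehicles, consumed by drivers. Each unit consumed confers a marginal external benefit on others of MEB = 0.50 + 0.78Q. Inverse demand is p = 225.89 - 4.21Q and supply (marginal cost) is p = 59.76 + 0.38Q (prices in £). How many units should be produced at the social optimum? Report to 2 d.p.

Q* = 43.73

Social marginal benefit = demand + MEB = 226.39 - 3.43Q.
Set SMB = MC: 226.39 - 3.43Q = 59.76 + 0.38Q → Q* = 43.7349.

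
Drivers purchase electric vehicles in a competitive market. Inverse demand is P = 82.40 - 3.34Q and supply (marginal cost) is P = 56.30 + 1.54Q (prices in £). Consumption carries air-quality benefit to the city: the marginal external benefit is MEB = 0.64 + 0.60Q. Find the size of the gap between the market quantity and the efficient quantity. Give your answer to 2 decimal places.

Market equilibrium (private): 56.30 + 1.54Q = 82.40 - 3.34Q → Q_m = 5.3484.
Social marginal benefit = demand + MEB = 83.04 - 2.74Q.
Set SMB = MC: 83.04 - 2.74Q = 56.30 + 1.54Q → Q* = 6.2477.
Gap = |5.3484 − 6.2477| = 0.8993.

0.90 units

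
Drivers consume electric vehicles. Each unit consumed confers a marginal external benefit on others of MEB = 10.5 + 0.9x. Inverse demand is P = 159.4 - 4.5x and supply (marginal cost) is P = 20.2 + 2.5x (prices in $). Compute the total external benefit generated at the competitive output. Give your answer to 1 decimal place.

Market equilibrium (private): 20.2 + 2.5x = 159.4 - 4.5x → x_m = 19.8857.
Total external benefit = ∫₀^{x_m} (10.5 + 0.9x) dx = 10.5×19.8857 + ½×0.9×19.8857² = 386.7483.

$386.7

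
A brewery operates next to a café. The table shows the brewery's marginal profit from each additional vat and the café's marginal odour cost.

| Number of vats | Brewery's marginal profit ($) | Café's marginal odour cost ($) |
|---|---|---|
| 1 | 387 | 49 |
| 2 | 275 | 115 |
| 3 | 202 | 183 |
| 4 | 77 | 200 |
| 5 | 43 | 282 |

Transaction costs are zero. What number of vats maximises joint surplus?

Bargaining reaches the level where marginal profit last exceeds marginal odour cost.
That holds through level 3 (202 ≥ 183) but not at 4 (77 < 200).

3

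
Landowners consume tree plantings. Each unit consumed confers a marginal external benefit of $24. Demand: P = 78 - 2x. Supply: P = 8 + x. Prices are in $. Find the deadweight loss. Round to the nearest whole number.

Market equilibrium (private): 8 + x = 78 - 2x → x_m = 23.3333.
Social marginal benefit = demand + MEB = 102 - 2x.
Set SMB = MC: 102 - 2x = 8 + x → x* = 31.3333.
Between x* and x_m the wedge SMB − MC runs linearly from 0 to MEB(x_m), so the loss is a triangle.
DWL = ½ × 8.0000 × 24.0000 = 96.0000.

DWL = $96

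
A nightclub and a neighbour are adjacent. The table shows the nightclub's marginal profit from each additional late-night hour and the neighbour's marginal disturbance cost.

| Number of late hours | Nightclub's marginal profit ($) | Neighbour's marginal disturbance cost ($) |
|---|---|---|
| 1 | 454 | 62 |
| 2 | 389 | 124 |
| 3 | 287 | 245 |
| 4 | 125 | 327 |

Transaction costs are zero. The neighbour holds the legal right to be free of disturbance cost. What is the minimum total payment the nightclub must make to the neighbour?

Efficient level: marginal profit ≥ marginal disturbance cost through level 3, so k* = 3.
With the neighbour holding the right, the nightclub must at least compensate total damage at k*: 62 + 124 + 245 = 431.

$431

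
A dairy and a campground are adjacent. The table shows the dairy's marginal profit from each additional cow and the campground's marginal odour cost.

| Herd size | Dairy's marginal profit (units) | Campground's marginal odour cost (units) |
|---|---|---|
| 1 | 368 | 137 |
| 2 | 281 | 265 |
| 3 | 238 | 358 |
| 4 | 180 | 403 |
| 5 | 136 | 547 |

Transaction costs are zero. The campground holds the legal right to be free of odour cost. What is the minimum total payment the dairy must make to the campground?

Efficient level: marginal profit ≥ marginal odour cost through level 2, so k* = 2.
With the campground holding the right, the dairy must at least compensate total damage at k*: 137 + 265 = 402.

402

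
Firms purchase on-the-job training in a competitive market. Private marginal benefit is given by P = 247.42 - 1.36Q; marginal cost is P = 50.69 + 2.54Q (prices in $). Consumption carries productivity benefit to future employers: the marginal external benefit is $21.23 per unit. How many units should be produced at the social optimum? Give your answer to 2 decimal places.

Q* = 55.89

Social marginal benefit = demand + MEB = 268.65 - 1.36Q.
Set SMB = MC: 268.65 - 1.36Q = 50.69 + 2.54Q → Q* = 55.8872.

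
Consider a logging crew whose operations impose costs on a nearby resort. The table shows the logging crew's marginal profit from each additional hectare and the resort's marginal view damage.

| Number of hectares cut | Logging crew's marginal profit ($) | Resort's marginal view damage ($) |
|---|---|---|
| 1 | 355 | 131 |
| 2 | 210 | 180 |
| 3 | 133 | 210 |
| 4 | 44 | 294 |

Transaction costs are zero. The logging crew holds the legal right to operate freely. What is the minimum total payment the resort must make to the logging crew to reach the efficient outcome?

Left alone the logging crew would choose level 4 (marginal profit stays positive).
Efficient level: k* = 2 (marginal profit ≥ marginal view damage through 2).
The resort must at least cover the logging crew's forgone profit from cutting 4→2: 133 + 44 = 177.

$177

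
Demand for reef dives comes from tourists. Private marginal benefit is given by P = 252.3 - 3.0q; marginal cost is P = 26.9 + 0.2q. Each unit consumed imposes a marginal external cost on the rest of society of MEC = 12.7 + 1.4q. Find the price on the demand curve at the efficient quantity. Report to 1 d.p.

Social marginal benefit = demand − MEC = 239.6 - 4.4q.
Set SMB = MC: 239.6 - 4.4q = 26.9 + 0.2q → q* = 46.2391.
Consumer price on the demand curve at q*: 252.3 − 3.0×46.2391 = 113.5827.

P = 113.6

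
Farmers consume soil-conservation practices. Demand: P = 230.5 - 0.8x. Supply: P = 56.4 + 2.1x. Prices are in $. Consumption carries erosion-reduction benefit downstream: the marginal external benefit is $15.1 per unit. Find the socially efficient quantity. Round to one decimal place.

Social marginal benefit = demand + MEB = 245.6 - 0.8x.
Set SMB = MC: 245.6 - 0.8x = 56.4 + 2.1x → x* = 65.2414.

x* = 65.2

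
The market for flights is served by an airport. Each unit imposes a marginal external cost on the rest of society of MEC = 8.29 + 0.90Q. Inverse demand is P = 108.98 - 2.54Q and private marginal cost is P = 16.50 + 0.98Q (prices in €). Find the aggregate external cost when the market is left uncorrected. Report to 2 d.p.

€528.42

Market equilibrium (private): 16.50 + 0.98Q = 108.98 - 2.54Q → Q_m = 26.2727.
Total external cost = ∫₀^{Q_m} (8.29 + 0.90Q) dQ = 8.29×26.2727 + ½×0.90×26.2727² = 528.4153.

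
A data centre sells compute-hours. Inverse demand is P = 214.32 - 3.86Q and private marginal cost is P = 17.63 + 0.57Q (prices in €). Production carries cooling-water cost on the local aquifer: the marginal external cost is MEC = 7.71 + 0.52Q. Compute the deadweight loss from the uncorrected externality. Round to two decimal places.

Market equilibrium (private): 17.63 + 0.57Q = 214.32 - 3.86Q → Q_m = 44.3995.
Social marginal cost = private MC + MEC = 25.34 + 1.09Q.
Set SMC = demand: 25.34 + 1.09Q = 214.32 - 3.86Q → Q* = 38.1778.
The loss is the area between SMC and demand from Q* to Q_m; with linear curves that's a triangle of height MEC(Q_m).
DWL = ½ × 6.2217 × 30.7978 = 95.8073.

DWL = €95.81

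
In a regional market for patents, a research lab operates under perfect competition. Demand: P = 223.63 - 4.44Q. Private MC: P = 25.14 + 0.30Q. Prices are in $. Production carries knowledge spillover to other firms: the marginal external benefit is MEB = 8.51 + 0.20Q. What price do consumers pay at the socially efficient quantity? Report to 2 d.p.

P = $21.19

Social marginal cost = private MC − MEB = 16.63 + 0.10Q.
Set SMC = demand: 16.63 + 0.10Q = 223.63 - 4.44Q → Q* = 45.5947.
Consumer price on the demand curve at Q*: 223.63 − 4.44×45.5947 = 21.1895.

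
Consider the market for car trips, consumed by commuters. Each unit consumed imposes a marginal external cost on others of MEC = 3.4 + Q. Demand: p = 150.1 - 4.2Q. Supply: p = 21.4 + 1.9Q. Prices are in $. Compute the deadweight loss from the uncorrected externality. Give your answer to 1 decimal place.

Market equilibrium (private): 21.4 + 1.9Q = 150.1 - 4.2Q → Q_m = 21.0984.
Social marginal benefit = demand − MEC = 146.7 - 5.2Q.
Set SMB = MC: 146.7 - 5.2Q = 21.4 + 1.9Q → Q* = 17.6479.
Height of the DWL triangle at Q_m is MC(Q_m) − SMB(Q_m) = MEC(Q_m) = 24.4984.
DWL = ½ × 3.4505 × 24.4984 = 42.2659.

DWL = $42.3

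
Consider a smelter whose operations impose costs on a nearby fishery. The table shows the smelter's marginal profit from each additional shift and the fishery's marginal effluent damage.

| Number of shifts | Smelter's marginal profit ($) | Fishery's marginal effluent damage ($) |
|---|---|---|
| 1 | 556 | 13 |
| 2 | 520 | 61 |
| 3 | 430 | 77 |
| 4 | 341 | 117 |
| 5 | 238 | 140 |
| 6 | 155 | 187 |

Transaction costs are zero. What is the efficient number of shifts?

5

Bargaining reaches the level where marginal profit last exceeds marginal effluent damage.
That holds through level 5 (238 ≥ 140) but not at 6 (155 < 187).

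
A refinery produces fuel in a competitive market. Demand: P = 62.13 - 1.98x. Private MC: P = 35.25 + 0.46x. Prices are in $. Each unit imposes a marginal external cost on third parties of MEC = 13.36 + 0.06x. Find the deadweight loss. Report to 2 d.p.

Market equilibrium (private): 35.25 + 0.46x = 62.13 - 1.98x → x_m = 11.0164.
Social marginal cost = private MC + MEC = 48.61 + 0.52x.
Set SMC = demand: 48.61 + 0.52x = 62.13 - 1.98x → x* = 5.4080.
Between x* and x_m the wedge SMC − demand runs linearly from 0 to MEC(x_m), so the loss is a triangle.
DWL = ½ × 5.6084 × 14.0210 = 39.3177.

DWL = $39.32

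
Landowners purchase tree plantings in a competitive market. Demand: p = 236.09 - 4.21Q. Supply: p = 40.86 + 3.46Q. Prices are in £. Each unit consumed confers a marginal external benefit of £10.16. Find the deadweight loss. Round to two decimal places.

DWL = £6.73

Market equilibrium (private): 40.86 + 3.46Q = 236.09 - 4.21Q → Q_m = 25.4537.
Social marginal benefit = demand + MEB = 246.25 - 4.21Q.
Set SMB = MC: 246.25 - 4.21Q = 40.86 + 3.46Q → Q* = 26.7784.
The welfare-loss triangle has base |Q_m − Q*| and height MEB(Q_m) (the vertical gap between SMB and MC is zero at Q* and MEB at Q_m).
DWL = ½ × 1.3247 × 10.1600 = 6.7295.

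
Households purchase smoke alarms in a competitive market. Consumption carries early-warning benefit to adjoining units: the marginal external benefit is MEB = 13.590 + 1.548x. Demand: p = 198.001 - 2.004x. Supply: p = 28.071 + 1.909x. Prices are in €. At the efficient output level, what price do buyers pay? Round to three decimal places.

Social marginal benefit = demand + MEB = 211.591 - 0.456x.
Set SMB = MC: 211.591 - 0.456x = 28.071 + 1.909x → x* = 77.5983.
Consumer price on the demand curve at x*: 198.001 − 2.004×77.5983 = 42.4940.

P = €42.494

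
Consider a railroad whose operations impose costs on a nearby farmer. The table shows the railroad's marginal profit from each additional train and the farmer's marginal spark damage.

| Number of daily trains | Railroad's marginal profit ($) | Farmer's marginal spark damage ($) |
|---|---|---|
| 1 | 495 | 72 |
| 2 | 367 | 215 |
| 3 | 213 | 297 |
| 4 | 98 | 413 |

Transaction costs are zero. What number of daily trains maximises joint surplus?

Bargaining reaches the level where marginal profit last exceeds marginal spark damage.
That holds through level 2 (367 ≥ 215) but not at 3 (213 < 297).

2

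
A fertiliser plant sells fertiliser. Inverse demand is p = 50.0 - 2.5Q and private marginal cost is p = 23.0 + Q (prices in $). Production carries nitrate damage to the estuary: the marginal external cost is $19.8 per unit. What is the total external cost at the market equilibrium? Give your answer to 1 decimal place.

Market equilibrium (private): 23.0 + Q = 50.0 - 2.5Q → Q_m = 7.7143.
Total external cost = MEC × Q_m = 19.8 × 7.7143 = 152.7431.

$152.7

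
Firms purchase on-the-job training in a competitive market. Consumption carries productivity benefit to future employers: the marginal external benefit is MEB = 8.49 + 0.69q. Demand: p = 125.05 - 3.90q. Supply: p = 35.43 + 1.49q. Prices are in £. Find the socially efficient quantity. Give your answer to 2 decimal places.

Social marginal benefit = demand + MEB = 133.54 - 3.21q.
Set SMB = MC: 133.54 - 3.21q = 35.43 + 1.49q → q* = 20.8745.

q* = 20.87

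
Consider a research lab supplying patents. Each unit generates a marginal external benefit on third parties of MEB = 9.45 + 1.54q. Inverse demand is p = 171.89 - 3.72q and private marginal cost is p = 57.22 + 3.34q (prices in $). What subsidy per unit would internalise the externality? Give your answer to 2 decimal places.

subsidy = $44.08 per unit

Social marginal cost = private MC − MEB = 47.77 + 1.80q.
Set SMC = demand: 47.77 + 1.80q = 171.89 - 3.72q → q* = 22.4855.
The Pigouvian subsidy equals MEB at q*: 9.45 + 1.54×22.4855 = 44.0777.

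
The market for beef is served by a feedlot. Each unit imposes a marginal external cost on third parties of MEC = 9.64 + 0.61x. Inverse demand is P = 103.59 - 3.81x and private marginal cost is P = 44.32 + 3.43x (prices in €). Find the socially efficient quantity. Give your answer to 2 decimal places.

x* = 6.32

Social marginal cost = private MC + MEC = 53.96 + 4.04x.
Set SMC = demand: 53.96 + 4.04x = 103.59 - 3.81x → x* = 6.3223.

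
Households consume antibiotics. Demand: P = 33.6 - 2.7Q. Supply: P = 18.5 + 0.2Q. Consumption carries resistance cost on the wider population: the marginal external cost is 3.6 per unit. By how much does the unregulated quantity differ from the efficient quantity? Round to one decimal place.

1.2 units

Market equilibrium (private): 18.5 + 0.2Q = 33.6 - 2.7Q → Q_m = 5.2069.
Social marginal benefit = demand − MEC = 30.0 - 2.7Q.
Set SMB = MC: 30.0 - 2.7Q = 18.5 + 0.2Q → Q* = 3.9655.
Gap = |5.2069 − 3.9655| = 1.2414.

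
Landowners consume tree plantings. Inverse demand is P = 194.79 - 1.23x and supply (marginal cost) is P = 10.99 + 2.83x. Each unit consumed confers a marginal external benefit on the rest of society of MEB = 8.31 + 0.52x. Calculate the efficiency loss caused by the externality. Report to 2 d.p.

DWL = 143.29

Market equilibrium (private): 10.99 + 2.83x = 194.79 - 1.23x → x_m = 45.2709.
Social marginal benefit = demand + MEB = 203.10 - 0.71x.
Set SMB = MC: 203.10 - 0.71x = 10.99 + 2.83x → x* = 54.2684.
Between x* and x_m the wedge SMB − MC runs linearly from 0 to MEB(x_m), so the loss is a triangle.
DWL = ½ × 8.9975 × 31.8509 = 143.2892.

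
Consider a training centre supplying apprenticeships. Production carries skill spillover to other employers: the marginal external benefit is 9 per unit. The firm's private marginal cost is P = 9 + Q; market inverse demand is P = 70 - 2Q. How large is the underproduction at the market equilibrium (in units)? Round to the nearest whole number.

3 units

Market equilibrium (private): 9 + Q = 70 - 2Q → Q_m = 20.3333.
Social marginal cost = private MC − MEB = 0 + Q.
Set SMC = demand: 0 + Q = 70 - 2Q → Q* = 23.3333.
Gap = |20.3333 − 23.3333| = 3.0000.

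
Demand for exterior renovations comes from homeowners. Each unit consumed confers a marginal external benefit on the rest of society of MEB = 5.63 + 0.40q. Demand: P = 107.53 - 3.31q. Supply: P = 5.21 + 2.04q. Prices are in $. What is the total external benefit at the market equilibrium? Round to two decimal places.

Market equilibrium (private): 5.21 + 2.04q = 107.53 - 3.31q → q_m = 19.1252.
Total external benefit = ∫₀^{q_m} (5.63 + 0.40q) dq = 5.63×19.1252 + ½×0.40×19.1252² = 180.8295.

$180.83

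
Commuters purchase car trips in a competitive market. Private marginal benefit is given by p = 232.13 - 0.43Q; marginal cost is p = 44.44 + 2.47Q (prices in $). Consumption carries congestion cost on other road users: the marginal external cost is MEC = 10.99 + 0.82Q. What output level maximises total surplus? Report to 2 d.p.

Social marginal benefit = demand − MEC = 221.14 - 1.25Q.
Set SMB = MC: 221.14 - 1.25Q = 44.44 + 2.47Q → Q* = 47.5000.

Q* = 47.50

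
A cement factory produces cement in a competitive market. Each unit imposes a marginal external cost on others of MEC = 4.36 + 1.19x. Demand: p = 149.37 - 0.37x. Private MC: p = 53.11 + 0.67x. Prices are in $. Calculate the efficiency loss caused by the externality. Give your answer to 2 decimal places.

Market equilibrium (private): 53.11 + 0.67x = 149.37 - 0.37x → x_m = 92.5577.
Social marginal cost = private MC + MEC = 57.47 + 1.86x.
Set SMC = demand: 57.47 + 1.86x = 149.37 - 0.37x → x* = 41.2108.
The welfare-loss triangle has base |x_m − x*| and height MEC(x_m) (the vertical gap between SMC and demand is zero at x* and MEC at x_m).
DWL = ½ × 51.3469 × 114.5037 = 2939.7050.

DWL = $2939.71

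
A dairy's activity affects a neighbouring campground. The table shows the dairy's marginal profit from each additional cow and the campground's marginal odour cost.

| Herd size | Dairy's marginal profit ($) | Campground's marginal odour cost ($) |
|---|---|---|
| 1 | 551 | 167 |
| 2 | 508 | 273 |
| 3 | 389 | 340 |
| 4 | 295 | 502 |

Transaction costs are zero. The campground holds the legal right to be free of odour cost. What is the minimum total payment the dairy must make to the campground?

Efficient level: marginal profit ≥ marginal odour cost through level 3, so k* = 3.
With the campground holding the right, the dairy must at least compensate total damage at k*: 167 + 273 + 340 = 780.

$780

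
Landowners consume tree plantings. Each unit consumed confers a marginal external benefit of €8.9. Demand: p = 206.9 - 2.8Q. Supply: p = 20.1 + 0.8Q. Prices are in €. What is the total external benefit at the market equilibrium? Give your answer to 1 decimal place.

Market equilibrium (private): 20.1 + 0.8Q = 206.9 - 2.8Q → Q_m = 51.8889.
Total external benefit = MEB × Q_m = 8.9 × 51.8889 = 461.8112.

€461.8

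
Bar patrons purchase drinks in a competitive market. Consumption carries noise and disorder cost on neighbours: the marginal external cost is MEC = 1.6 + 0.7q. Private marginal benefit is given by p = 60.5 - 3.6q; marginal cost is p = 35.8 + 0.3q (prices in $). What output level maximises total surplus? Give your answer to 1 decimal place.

q* = 5.0

Social marginal benefit = demand − MEC = 58.9 - 4.3q.
Set SMB = MC: 58.9 - 4.3q = 35.8 + 0.3q → q* = 5.0217.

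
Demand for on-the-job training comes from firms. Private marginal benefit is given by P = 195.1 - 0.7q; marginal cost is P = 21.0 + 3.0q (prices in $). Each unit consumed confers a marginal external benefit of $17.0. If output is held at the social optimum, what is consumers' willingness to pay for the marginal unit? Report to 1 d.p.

P = $158.9

Social marginal benefit = demand + MEB = 212.1 - 0.7q.
Set SMB = MC: 212.1 - 0.7q = 21.0 + 3.0q → q* = 51.6486.
Consumer price on the demand curve at q*: 195.1 − 0.7×51.6486 = 158.9460.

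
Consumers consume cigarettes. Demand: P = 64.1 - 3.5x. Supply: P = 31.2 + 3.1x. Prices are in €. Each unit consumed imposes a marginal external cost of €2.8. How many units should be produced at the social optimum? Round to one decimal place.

x* = 4.6

Social marginal benefit = demand − MEC = 61.3 - 3.5x.
Set SMB = MC: 61.3 - 3.5x = 31.2 + 3.1x → x* = 4.5606.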